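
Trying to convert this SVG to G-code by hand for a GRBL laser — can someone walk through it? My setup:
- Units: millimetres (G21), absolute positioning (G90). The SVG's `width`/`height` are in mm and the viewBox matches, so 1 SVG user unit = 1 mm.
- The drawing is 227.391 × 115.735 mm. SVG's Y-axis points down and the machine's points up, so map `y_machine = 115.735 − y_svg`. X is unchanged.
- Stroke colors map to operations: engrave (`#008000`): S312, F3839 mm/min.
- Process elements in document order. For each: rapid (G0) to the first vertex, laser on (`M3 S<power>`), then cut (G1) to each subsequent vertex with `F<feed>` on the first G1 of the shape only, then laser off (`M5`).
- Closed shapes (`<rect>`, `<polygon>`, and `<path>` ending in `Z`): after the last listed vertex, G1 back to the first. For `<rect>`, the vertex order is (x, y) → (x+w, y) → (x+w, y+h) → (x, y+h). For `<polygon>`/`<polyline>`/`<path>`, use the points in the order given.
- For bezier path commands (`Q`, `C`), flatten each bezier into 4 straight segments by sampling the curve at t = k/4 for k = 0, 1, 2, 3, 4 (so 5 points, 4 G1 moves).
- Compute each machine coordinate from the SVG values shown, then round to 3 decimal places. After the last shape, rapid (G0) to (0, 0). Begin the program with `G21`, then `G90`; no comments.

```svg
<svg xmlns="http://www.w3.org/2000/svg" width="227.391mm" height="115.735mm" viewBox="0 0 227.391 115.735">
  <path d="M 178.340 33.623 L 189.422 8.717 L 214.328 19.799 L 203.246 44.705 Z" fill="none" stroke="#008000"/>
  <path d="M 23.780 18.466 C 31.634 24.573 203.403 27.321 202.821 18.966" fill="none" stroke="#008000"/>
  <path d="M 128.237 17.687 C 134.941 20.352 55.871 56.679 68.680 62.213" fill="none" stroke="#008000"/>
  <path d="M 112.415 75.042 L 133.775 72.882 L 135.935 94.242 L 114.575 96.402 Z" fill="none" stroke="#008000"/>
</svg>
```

viewBox `0 0 227.391 115.735` with mm width/height → 1 unit = 1 mm. Flip: y_m = 115.735 − y_svg.

**Shape 1** — `<path>` regular polygon, stroke `#008000` → engrave (S312, F3839). Machine vertices: (178.340,82.112) → (189.422,107.018) → (214.328,95.936) → (203.246,71.030) → (178.340,82.112). Closed: final G1 returns to the first vertex.

**Shape 2** — `<path>` cubic bezier, stroke `#008000` → engrave (S312, F3839). Control points (SVG): P0=(23.780,18.466), P1=(31.634,24.573), P2=(203.403,27.321), P3=(202.821,18.966); sampled at t=k/4. Machine vertices: (23.780,97.269) → (55.150,93.440) → (116.464,91.596) → (176.196,92.464) → (202.821,96.769). Open path.

**Shape 3** — `<path>` cubic bezier, stroke `#008000` → engrave (S312, F3839). Control points (SVG): P0=(128.237,17.687), P1=(134.941,20.352), P2=(55.871,56.679), P3=(68.680,62.213); sampled at t=k/4. Machine vertices: (128.237,98.048) → (119.958,90.745) → (96.169,76.861) → (73.525,62.439) → (68.680,53.522). Open path.

**Shape 4** — `<path>` regular polygon, stroke `#008000` → engrave (S312, F3839). Machine vertices: (112.415,40.693) → (133.775,42.853) → (135.935,21.493) → (114.575,19.333) → (112.415,40.693). Closed: final G1 returns to the first vertex.

G21
G90
G0 X178.340 Y82.112
M3 S312
G1 X189.422 Y107.018 F3839
G1 X214.328 Y95.936
G1 X203.246 Y71.030
G1 X178.340 Y82.112
M5
G0 X23.780 Y97.269
M3 S312
G1 X55.150 Y93.440 F3839
G1 X116.464 Y91.596
G1 X176.196 Y92.464
G1 X202.821 Y96.769
M5
G0 X128.237 Y98.048
M3 S312
G1 X119.958 Y90.745 F3839
G1 X96.169 Y76.861
G1 X73.525 Y62.439
G1 X68.680 Y53.522
M5
G0 X112.415 Y40.693
M3 S312
G1 X133.775 Y42.853 F3839
G1 X135.935 Y21.493
G1 X114.575 Y19.333
G1 X112.415 Y40.693
M5
G0 X0.000 Y0.000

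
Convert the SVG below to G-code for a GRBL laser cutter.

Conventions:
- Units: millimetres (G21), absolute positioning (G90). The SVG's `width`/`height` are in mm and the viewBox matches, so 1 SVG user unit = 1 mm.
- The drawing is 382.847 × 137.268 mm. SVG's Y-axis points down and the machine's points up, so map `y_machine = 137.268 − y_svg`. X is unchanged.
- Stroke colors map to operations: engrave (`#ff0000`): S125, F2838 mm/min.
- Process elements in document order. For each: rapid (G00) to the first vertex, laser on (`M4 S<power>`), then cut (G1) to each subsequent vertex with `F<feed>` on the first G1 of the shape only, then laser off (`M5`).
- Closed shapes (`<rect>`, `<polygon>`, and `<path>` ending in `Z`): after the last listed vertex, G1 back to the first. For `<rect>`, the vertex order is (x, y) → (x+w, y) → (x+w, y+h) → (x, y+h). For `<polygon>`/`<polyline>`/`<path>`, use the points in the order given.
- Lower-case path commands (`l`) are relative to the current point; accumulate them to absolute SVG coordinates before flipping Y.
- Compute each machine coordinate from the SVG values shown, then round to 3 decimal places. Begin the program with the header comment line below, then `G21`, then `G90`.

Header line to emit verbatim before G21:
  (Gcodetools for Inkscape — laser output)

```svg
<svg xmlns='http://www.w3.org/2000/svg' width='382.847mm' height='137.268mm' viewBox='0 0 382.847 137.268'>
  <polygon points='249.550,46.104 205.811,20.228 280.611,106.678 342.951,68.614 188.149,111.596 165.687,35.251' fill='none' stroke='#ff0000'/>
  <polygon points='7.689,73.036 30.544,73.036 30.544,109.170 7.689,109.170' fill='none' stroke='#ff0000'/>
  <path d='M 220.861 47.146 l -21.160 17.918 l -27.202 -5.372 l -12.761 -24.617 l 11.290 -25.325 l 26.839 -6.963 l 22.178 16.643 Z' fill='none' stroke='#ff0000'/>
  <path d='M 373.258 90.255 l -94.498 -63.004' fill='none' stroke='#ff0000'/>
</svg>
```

(Gcodetools for Inkscape — laser output)
G21
G90
G00 X249.550 Y91.164
M4 S125
G1 X205.811 Y117.040 F2838
G1 X280.611 Y30.590
G1 X342.951 Y68.654
G1 X188.149 Y25.672
G1 X165.687 Y102.017
G1 X249.550 Y91.164
M5
G00 X7.689 Y64.232
M4 S125
G1 X30.544 Y64.232 F2838
G1 X30.544 Y28.098
G1 X7.689 Y28.098
G1 X7.689 Y64.232
M5
G00 X220.861 Y90.122
M4 S125
G1 X199.701 Y72.204 F2838
G1 X172.499 Y77.576
G1 X159.738 Y102.193
G1 X171.028 Y127.518
G1 X197.867 Y134.481
G1 X220.045 Y117.838
G1 X220.861 Y90.122
M5
G00 X373.258 Y47.013
M4 S125
G1 X278.760 Y110.017 F2838
M5

Since the viewBox matches the mm dimensions, user units are millimetres directly. The only transform is the Y-flip y_m = 137.268 − y_svg.

Shape 1 is a closed polygon drawn with `<polygon>`. Its stroke #ff0000 means engrave at S125, F2838. After flipping Y the toolpath is (249.550,91.164) → (205.811,117.040) → (280.611,30.590) → (342.951,68.654) → (188.149,25.672) → (165.687,102.017) → (249.550,91.164), returning to the start.

Shape 2 is a rectangle drawn with `<polygon>`. Its stroke #ff0000 means engrave at S125, F2838. After flipping Y the toolpath is (7.689,64.232) → (30.544,64.232) → (30.544,28.098) → (7.689,28.098) → (7.689,64.232), returning to the start.

Shape 3 is a regular polygon drawn with `<path>`. Its stroke #ff0000 means engrave at S125, F2838. After flipping Y the toolpath is (220.861,90.122) → (199.701,72.204) → (172.499,77.576) → (159.738,102.193) → (171.028,127.518) → (197.867,134.481) → (220.045,117.838) → (220.861,90.122), returning to the start.

Shape 4 is a line segment drawn with `<path>`. Its stroke #ff0000 means engrave at S125, F2838. After flipping Y the toolpath is (373.258,47.013) → (278.760,110.017).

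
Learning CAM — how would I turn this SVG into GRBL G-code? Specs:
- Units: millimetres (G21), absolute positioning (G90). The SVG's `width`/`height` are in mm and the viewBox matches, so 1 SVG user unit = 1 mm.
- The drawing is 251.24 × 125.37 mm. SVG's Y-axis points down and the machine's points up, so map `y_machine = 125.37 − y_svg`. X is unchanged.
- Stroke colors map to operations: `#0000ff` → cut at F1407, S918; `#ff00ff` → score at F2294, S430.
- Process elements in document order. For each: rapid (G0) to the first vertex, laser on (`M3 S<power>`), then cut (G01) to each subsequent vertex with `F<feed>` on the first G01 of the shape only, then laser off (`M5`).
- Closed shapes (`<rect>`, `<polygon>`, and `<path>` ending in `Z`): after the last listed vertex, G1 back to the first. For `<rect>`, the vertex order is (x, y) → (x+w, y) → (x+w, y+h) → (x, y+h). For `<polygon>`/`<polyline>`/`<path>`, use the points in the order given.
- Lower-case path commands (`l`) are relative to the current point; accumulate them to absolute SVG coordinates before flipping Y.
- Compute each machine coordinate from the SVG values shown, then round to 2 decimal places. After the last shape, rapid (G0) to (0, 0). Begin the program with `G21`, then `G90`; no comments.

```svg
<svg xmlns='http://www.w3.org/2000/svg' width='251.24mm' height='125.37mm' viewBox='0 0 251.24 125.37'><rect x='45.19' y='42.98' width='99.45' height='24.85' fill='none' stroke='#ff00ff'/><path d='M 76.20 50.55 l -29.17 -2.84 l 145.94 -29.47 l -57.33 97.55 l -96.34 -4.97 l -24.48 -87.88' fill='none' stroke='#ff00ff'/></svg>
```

viewBox `0 0 251.24 125.37` with mm width/height → 1 unit = 1 mm. Flip: y_m = 125.37 − y_svg.

**Shape 1** — `<rect>` rectangle, stroke `#ff00ff` → score (S430, F2294). Machine vertices: (45.19,82.39) → (144.64,82.39) → (144.64,57.54) → (45.19,57.54) → (45.19,82.39). Closed: final G1 returns to the first vertex.

**Shape 2** — `<path>` open polyline, stroke `#ff00ff` → score (S430, F2294). Machine vertices: (76.20,74.82) → (47.03,77.66) → (192.97,107.13) → (135.64,9.58) → (39.30,14.55) → (14.82,102.43). Open path.

G21
G90
G0 X45.19 Y82.39
M3 S430
G01 X144.64 Y82.39 F2294
G01 X144.64 Y57.54
G01 X45.19 Y57.54
G01 X45.19 Y82.39
M5
G0 X76.20 Y74.82
M3 S430
G01 X47.03 Y77.66 F2294
G01 X192.97 Y107.13
G01 X135.64 Y9.58
G01 X39.30 Y14.55
G01 X14.82 Y102.43
M5
G0 X0.00 Y0.00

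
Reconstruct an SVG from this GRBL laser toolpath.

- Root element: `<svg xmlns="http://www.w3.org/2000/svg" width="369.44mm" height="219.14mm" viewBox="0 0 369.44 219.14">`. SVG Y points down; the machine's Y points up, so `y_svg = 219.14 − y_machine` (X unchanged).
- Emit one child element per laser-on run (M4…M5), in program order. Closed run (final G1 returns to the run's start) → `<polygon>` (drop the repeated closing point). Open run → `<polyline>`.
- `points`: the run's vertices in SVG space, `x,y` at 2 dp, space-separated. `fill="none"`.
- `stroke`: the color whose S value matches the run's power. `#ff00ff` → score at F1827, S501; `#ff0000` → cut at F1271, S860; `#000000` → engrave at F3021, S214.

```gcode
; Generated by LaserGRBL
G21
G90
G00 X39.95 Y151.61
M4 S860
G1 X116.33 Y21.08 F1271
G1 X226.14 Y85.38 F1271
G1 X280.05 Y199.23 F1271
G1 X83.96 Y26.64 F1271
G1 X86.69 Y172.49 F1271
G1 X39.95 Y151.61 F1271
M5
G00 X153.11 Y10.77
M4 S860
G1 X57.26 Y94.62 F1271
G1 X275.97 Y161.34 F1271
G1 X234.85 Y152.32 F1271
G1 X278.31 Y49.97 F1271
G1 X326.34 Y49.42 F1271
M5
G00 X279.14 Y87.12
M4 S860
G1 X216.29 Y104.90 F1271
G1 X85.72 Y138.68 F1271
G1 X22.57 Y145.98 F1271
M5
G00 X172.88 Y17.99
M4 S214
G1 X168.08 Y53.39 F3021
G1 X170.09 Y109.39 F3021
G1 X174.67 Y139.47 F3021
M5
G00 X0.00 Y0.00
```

Each laser-on run becomes one SVG element. Flip Y back into SVG space with y_svg = 219.14 − y_machine.

Run 1: power S860 maps to stroke `#ff0000` (cut). The run returns to its start, so emit a `<polygon>` with points (Y-flipped): 39.95,67.53 116.33,198.06 226.14,133.76 280.05,19.91 83.96,192.50 86.69,46.65.

Run 2: the run's S860 means `#ff0000` (cut). The run is open, so emit a `<polyline>` with points (Y-flipped): 153.11,208.37 57.26,124.52 275.97,57.80 234.85,66.82 278.31,169.17 326.34,169.72.

Run 3: power S860 maps to stroke `#ff0000` (cut). The run is open, so emit a `<polyline>` with points (Y-flipped): 279.14,132.02 216.29,114.24 85.72,80.46 22.57,73.16.

Run 4: the run's S214 means `#000000` (engrave). The run is open, so emit a `<polyline>` with points (Y-flipped): 172.88,201.15 168.08,165.75 170.09,109.75 174.67,79.67.

<svg xmlns="http://www.w3.org/2000/svg" width="369.44mm" height="219.14mm" viewBox="0 0 369.44 219.14">
  <polygon points="39.95,67.53 116.33,198.06 226.14,133.76 280.05,19.91 83.96,192.50 86.69,46.65" fill="none" stroke="#ff0000"/>
  <polyline points="153.11,208.37 57.26,124.52 275.97,57.80 234.85,66.82 278.31,169.17 326.34,169.72" fill="none" stroke="#ff0000"/>
  <polyline points="279.14,132.02 216.29,114.24 85.72,80.46 22.57,73.16" fill="none" stroke="#ff0000"/>
  <polyline points="172.88,201.15 168.08,165.75 170.09,109.75 174.67,79.67" fill="none" stroke="#000000"/>
</svg>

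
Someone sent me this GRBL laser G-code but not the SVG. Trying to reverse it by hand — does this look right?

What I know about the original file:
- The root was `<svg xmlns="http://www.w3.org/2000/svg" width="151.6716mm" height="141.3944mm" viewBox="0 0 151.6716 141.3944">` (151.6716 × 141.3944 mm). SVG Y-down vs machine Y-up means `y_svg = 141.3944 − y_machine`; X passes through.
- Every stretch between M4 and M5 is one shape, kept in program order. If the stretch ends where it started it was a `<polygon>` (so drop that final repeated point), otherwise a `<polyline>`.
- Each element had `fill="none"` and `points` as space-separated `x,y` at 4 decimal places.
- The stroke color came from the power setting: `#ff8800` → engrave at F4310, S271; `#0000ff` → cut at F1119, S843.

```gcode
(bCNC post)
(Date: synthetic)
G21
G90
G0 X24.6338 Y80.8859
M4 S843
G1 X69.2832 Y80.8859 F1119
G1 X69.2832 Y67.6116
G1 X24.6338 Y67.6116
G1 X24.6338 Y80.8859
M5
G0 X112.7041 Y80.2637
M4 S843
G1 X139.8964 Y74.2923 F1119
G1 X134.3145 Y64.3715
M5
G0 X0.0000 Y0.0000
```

<svg xmlns="http://www.w3.org/2000/svg" width="151.6716mm" height="141.3944mm" viewBox="0 0 151.6716 141.3944">
  <polygon points="24.6338,60.5085 69.2832,60.5085 69.2832,73.7828 24.6338,73.7828" fill="none" stroke="#0000ff"/>
  <polyline points="112.7041,61.1307 139.8964,67.1021 134.3145,77.0229" fill="none" stroke="#0000ff"/>
</svg>

y_svg = 141.3944 − y_m. Every run uses S843, so all elements get stroke `#0000ff` (cut).

[1] closed run; points: 24.6338,60.5085 69.2832,60.5085 69.2832,73.7828 24.6338,73.7828

[2] open run; points: 112.7041,61.1307 139.8964,67.1021 134.3145,77.0229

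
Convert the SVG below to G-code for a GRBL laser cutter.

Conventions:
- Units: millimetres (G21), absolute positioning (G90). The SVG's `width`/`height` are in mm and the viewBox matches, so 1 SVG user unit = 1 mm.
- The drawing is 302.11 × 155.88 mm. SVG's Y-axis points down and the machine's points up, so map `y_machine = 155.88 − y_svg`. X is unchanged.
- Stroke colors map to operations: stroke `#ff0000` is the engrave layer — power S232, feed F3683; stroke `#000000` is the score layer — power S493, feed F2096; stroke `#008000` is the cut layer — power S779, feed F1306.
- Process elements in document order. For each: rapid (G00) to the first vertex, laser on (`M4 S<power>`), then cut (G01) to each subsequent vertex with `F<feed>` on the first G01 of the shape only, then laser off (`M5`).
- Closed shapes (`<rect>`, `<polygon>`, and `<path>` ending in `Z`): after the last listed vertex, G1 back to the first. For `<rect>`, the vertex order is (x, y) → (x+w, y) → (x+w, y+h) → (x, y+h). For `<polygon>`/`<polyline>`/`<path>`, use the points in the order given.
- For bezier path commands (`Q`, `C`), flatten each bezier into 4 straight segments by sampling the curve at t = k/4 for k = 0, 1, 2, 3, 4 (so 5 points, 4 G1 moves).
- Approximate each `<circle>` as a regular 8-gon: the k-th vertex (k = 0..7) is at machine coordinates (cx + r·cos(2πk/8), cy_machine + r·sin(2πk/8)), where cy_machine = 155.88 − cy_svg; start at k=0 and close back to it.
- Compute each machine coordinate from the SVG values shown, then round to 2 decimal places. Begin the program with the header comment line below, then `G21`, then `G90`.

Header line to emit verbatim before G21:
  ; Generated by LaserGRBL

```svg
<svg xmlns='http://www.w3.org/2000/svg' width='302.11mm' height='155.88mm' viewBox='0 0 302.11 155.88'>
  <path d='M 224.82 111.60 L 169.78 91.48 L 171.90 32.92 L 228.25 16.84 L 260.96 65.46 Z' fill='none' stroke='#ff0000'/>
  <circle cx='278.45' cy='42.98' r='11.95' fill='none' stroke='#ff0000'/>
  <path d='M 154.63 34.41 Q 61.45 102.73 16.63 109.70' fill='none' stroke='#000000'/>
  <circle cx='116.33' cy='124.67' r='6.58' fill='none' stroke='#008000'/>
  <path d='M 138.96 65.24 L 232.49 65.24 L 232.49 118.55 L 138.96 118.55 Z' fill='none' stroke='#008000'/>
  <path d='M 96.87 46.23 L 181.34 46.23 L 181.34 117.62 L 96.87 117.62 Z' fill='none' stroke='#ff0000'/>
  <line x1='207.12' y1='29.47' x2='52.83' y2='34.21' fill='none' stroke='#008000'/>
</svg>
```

; Generated by LaserGRBL
G21
G90
G00 X224.82 Y44.28
M4 S232
G01 X169.78 Y64.40 F3683
G01 X171.90 Y122.96
G01 X228.25 Y139.04
G01 X260.96 Y90.42
G01 X224.82 Y44.28
M5
G00 X290.40 Y112.90
M4 S232
G01 X286.90 Y121.35 F3683
G01 X278.45 Y124.85
G01 X270.00 Y121.35
G01 X266.50 Y112.90
G01 X270.00 Y104.45
G01 X278.45 Y100.95
G01 X286.90 Y104.45
G01 X290.40 Y112.90
M5
G00 X154.63 Y121.47
M4 S493
G01 X111.06 Y91.14 F2096
G01 X73.54 Y68.49
G01 X42.06 Y53.50
G01 X16.63 Y46.18
M5
G00 X122.91 Y31.21
M4 S779
G01 X120.98 Y35.86 F1306
G01 X116.33 Y37.79
G01 X111.68 Y35.86
G01 X109.75 Y31.21
G01 X111.68 Y26.56
G01 X116.33 Y24.63
G01 X120.98 Y26.56
G01 X122.91 Y31.21
M5
G00 X138.96 Y90.64
M4 S779
G01 X232.49 Y90.64 F1306
G01 X232.49 Y37.33
G01 X138.96 Y37.33
G01 X138.96 Y90.64
M5
G00 X96.87 Y109.65
M4 S232
G01 X181.34 Y109.65 F3683
G01 X181.34 Y38.26
G01 X96.87 Y38.26
G01 X96.87 Y109.65
M5
G00 X207.12 Y126.41
M4 S779
G01 X52.83 Y121.67 F1306
M5

Since the viewBox matches the mm dimensions, user units are millimetres directly. The only transform is the Y-flip y_m = 155.88 − y_svg.

Shape 1 is a regular polygon drawn with `<path>`. Its stroke #ff0000 means engrave at S232, F3683. After flipping Y the toolpath is (224.82,44.28) → (169.78,64.40) → (171.90,122.96) → (228.25,139.04) → (260.96,90.42) → (224.82,44.28), returning to the start.

Shape 2 is a circle drawn with `<circle>`. Its stroke #ff0000 means engrave at S232, F3683. After flipping Y the toolpath is (290.40,112.90) → (286.90,121.35) → (278.45,124.85) → (270.00,121.35) → (266.50,112.90) → (270.00,104.45) → (278.45,100.95) → (286.90,104.45) → (290.40,112.90), returning to the start.

Shape 3 is a quadratic bezier drawn with `<path>`. Its stroke #000000 means score at S493, F2096. After flipping Y the toolpath is (154.63,121.47) → (111.06,91.14) → (73.54,68.49) → (42.06,53.50) → (16.63,46.18).

Shape 4 is a circle drawn with `<circle>`. Its stroke #008000 means cut at S779, F1306. After flipping Y the toolpath is (122.91,31.21) → (120.98,35.86) → (116.33,37.79) → (111.68,35.86) → (109.75,31.21) → (111.68,26.56) → (116.33,24.63) → (120.98,26.56) → (122.91,31.21), returning to the start.

Shape 5 is a rectangle drawn with `<path>`. Its stroke #008000 means cut at S779, F1306. After flipping Y the toolpath is (138.96,90.64) → (232.49,90.64) → (232.49,37.33) → (138.96,37.33) → (138.96,90.64), returning to the start.

Shape 6 is a rectangle drawn with `<path>`. Its stroke #ff0000 means engrave at S232, F3683. After flipping Y the toolpath is (96.87,109.65) → (181.34,109.65) → (181.34,38.26) → (96.87,38.26) → (96.87,109.65), returning to the start.

Shape 7 is a line segment drawn with `<line>`. Its stroke #008000 means cut at S779, F1306. After flipping Y the toolpath is (207.12,126.41) → (52.83,121.67).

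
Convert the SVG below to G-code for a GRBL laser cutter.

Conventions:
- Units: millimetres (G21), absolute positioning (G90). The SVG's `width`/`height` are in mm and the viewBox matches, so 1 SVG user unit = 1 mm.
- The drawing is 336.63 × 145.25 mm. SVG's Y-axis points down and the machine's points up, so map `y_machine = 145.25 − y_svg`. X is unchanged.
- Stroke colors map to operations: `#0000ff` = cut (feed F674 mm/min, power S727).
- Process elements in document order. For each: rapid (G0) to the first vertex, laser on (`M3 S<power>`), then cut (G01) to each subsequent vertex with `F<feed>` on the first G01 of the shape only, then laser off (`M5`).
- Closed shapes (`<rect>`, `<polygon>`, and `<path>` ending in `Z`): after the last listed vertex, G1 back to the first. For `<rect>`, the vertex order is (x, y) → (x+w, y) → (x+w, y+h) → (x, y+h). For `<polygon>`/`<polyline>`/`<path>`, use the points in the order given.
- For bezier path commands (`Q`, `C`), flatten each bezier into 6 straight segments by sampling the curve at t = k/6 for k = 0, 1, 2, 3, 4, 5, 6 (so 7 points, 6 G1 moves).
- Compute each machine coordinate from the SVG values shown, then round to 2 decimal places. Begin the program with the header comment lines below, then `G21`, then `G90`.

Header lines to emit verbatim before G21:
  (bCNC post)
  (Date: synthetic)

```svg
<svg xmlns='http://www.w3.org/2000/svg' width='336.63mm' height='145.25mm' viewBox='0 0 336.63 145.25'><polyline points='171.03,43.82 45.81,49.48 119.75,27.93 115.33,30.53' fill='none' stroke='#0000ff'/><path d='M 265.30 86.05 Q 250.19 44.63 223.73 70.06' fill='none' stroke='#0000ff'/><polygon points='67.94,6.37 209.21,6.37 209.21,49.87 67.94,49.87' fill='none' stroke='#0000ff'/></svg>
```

Since the viewBox matches the mm dimensions, user units are millimetres directly. The only transform is the Y-flip y_m = 145.25 − y_svg.

Shape 1 is a open polyline drawn with `<polyline>`. Its stroke #0000ff means cut at S727, F674. After flipping Y the toolpath is (171.03,101.43) → (45.81,95.77) → (119.75,117.32) → (115.33,114.72).

Shape 2 is a quadratic bezier drawn with `<path>`. Its stroke #0000ff means cut at S727, F674. After flipping Y the toolpath is (265.30,59.20) → (259.95,71.15) → (253.97,79.39) → (247.35,83.91) → (240.11,84.72) → (232.23,81.81) → (223.73,75.19).

Shape 3 is a rectangle drawn with `<polygon>`. Its stroke #0000ff means cut at S727, F674. After flipping Y the toolpath is (67.94,138.88) → (209.21,138.88) → (209.21,95.38) → (67.94,95.38) → (67.94,138.88), returning to the start.

(bCNC post)
(Date: synthetic)
G21
G90
G0 X171.03 Y101.43
M3 S727
G01 X45.81 Y95.77 F674
G01 X119.75 Y117.32
G01 X115.33 Y114.72
M5
G0 X265.30 Y59.20
M3 S727
G01 X259.95 Y71.15 F674
G01 X253.97 Y79.39
G01 X247.35 Y83.91
G01 X240.11 Y84.72
G01 X232.23 Y81.81
G01 X223.73 Y75.19
M5
G0 X67.94 Y138.88
M3 S727
G01 X209.21 Y138.88 F674
G01 X209.21 Y95.38
G01 X67.94 Y95.38
G01 X67.94 Y138.88
M5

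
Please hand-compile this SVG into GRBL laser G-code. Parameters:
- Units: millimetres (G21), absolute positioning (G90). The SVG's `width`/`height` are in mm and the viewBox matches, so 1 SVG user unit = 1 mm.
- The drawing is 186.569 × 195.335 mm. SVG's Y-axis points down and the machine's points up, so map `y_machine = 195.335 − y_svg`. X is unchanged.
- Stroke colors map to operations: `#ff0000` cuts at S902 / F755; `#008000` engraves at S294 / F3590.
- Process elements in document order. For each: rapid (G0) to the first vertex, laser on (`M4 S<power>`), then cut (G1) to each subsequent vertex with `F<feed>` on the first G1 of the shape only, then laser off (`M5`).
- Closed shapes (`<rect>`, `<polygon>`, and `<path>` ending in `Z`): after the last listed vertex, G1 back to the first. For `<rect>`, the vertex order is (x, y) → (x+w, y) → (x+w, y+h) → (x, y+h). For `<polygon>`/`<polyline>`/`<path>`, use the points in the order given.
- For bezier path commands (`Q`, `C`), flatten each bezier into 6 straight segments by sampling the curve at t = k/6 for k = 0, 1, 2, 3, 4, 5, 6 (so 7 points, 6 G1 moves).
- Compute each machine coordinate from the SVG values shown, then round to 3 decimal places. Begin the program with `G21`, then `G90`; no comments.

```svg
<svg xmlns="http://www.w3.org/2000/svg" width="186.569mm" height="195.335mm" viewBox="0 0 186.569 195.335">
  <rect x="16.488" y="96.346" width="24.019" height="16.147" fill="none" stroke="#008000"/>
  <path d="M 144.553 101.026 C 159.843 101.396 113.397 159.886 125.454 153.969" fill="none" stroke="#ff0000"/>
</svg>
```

G21
G90
G0 X16.488 Y98.989
M4 S294
G1 X40.507 Y98.989 F3590
G1 X40.507 Y82.842
G1 X16.488 Y82.842
G1 X16.488 Y98.989
M5
G0 X144.553 Y94.309
M4 S902
G1 X147.610 Y89.848 F755
G1 X143.718 Y79.104
G1 X136.216 Y65.480
G1 X128.445 Y52.380
G1 X123.744 Y43.207
G1 X125.454 Y41.366
M5

viewBox `0 0 186.569 195.335` with mm width/height → 1 unit = 1 mm. Flip: y_m = 195.335 − y_svg.

**Shape 1** — `<rect>` rectangle, stroke `#008000` → engrave (S294, F3590). Machine vertices: (16.488,98.989) → (40.507,98.989) → (40.507,82.842) → (16.488,82.842) → (16.488,98.989). Closed: final G1 returns to the first vertex.

**Shape 2** — `<path>` cubic bezier, stroke `#ff0000` → cut (S902, F755). Control points (SVG): P0=(144.553,101.026), P1=(159.843,101.396), P2=(113.397,159.886), P3=(125.454,153.969); sampled at t=k/6. Machine vertices: (144.553,94.309) → (147.610,89.848) → (143.718,79.104) → (136.216,65.480) → (128.445,52.380) → (123.744,43.207) → (125.454,41.366). Open path.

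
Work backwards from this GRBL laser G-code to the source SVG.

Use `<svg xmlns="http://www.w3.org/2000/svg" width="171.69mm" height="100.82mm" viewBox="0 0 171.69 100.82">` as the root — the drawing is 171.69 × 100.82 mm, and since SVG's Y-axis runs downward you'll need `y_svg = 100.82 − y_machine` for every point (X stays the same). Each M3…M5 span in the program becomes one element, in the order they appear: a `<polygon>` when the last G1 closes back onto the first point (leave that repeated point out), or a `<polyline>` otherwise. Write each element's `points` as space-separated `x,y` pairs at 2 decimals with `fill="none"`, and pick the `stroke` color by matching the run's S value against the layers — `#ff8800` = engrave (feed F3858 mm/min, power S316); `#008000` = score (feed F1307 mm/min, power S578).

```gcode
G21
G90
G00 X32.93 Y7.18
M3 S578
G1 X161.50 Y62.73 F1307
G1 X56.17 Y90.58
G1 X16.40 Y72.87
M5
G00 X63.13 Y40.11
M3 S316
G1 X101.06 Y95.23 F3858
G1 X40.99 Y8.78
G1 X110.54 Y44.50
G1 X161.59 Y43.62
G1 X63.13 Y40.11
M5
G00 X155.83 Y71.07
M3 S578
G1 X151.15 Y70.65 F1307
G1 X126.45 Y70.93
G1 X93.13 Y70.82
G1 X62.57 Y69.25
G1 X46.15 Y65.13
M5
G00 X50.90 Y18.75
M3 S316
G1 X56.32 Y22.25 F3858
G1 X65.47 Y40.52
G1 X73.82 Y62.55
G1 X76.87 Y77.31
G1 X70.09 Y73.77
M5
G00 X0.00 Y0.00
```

Machine Y-up, SVG Y-down with viewBox height 100.82, so y_svg = 100.82 − y_machine; X carries over.

Run 1: power S578 maps to stroke `#008000` (score). The run is open, so emit a `<polyline>` with points (Y-flipped): 32.93,93.64 161.50,38.09 56.17,10.24 16.40,27.95.

Run 2: S316 ⇒ engrave layer `#ff8800`. The run returns to its start, so emit a `<polygon>` with points (Y-flipped): 63.13,60.71 101.06,5.59 40.99,92.04 110.54,56.32 161.59,57.20.

Run 3: the run's S578 means `#008000` (score). The run is open, so emit a `<polyline>` with points (Y-flipped): 155.83,29.75 151.15,30.17 126.45,29.89 93.13,30.00 62.57,31.57 46.15,35.69.

Run 4: the run's S316 means `#ff8800` (engrave). The run is open, so emit a `<polyline>` with points (Y-flipped): 50.90,82.07 56.32,78.57 65.47,60.30 73.82,38.27 76.87,23.51 70.09,27.05.

<svg xmlns="http://www.w3.org/2000/svg" width="171.69mm" height="100.82mm" viewBox="0 0 171.69 100.82">
  <polyline points="32.93,93.64 161.50,38.09 56.17,10.24 16.40,27.95" fill="none" stroke="#008000"/>
  <polygon points="63.13,60.71 101.06,5.59 40.99,92.04 110.54,56.32 161.59,57.20" fill="none" stroke="#ff8800"/>
  <polyline points="155.83,29.75 151.15,30.17 126.45,29.89 93.13,30.00 62.57,31.57 46.15,35.69" fill="none" stroke="#008000"/>
  <polyline points="50.90,82.07 56.32,78.57 65.47,60.30 73.82,38.27 76.87,23.51 70.09,27.05" fill="none" stroke="#ff8800"/>
</svg>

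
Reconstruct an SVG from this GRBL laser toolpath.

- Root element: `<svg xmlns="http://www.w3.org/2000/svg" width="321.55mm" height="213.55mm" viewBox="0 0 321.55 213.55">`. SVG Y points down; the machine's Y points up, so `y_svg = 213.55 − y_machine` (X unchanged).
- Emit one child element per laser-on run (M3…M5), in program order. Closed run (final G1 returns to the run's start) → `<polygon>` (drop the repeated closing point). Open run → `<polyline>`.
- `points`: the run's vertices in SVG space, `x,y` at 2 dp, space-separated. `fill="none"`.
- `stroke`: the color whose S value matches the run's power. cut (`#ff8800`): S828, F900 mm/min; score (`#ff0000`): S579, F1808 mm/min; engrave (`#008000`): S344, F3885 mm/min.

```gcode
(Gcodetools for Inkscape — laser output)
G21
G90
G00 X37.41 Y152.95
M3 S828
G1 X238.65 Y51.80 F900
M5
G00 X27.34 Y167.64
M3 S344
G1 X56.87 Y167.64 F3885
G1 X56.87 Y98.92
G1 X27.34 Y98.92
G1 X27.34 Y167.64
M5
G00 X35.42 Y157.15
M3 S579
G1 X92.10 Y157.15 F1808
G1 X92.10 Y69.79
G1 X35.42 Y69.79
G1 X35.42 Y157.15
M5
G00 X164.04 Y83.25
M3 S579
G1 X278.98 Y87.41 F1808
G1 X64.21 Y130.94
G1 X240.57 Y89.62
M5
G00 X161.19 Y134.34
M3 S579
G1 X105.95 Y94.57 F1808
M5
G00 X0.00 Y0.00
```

<svg xmlns="http://www.w3.org/2000/svg" width="321.55mm" height="213.55mm" viewBox="0 0 321.55 213.55">
  <polyline points="37.41,60.60 238.65,161.75" fill="none" stroke="#ff8800"/>
  <polygon points="27.34,45.91 56.87,45.91 56.87,114.63 27.34,114.63" fill="none" stroke="#008000"/>
  <polygon points="35.42,56.40 92.10,56.40 92.10,143.76 35.42,143.76" fill="none" stroke="#ff0000"/>
  <polyline points="164.04,130.30 278.98,126.14 64.21,82.61 240.57,123.93" fill="none" stroke="#ff0000"/>
  <polyline points="161.19,79.21 105.95,118.98" fill="none" stroke="#ff0000"/>
</svg>

Machine Y-up, SVG Y-down with viewBox height 213.55, so y_svg = 213.55 − y_machine; X carries over.

Run 1: power S828 maps to stroke `#ff8800` (cut). The run is open, so emit a `<polyline>` with points (Y-flipped): 37.41,60.60 238.65,161.75.

Run 2: S344 ⇒ engrave layer `#008000`. The run returns to its start, so emit a `<polygon>` with points (Y-flipped): 27.34,45.91 56.87,45.91 56.87,114.63 27.34,114.63.

Run 3: S579 ⇒ score layer `#ff0000`. The run returns to its start, so emit a `<polygon>` with points (Y-flipped): 35.42,56.40 92.10,56.40 92.10,143.76 35.42,143.76.

Run 4: power S579 maps to stroke `#ff0000` (score). The run is open, so emit a `<polyline>` with points (Y-flipped): 164.04,130.30 278.98,126.14 64.21,82.61 240.57,123.93.

Run 5: S579 ⇒ score layer `#ff0000`. The run is open, so emit a `<polyline>` with points (Y-flipped): 161.19,79.21 105.95,118.98.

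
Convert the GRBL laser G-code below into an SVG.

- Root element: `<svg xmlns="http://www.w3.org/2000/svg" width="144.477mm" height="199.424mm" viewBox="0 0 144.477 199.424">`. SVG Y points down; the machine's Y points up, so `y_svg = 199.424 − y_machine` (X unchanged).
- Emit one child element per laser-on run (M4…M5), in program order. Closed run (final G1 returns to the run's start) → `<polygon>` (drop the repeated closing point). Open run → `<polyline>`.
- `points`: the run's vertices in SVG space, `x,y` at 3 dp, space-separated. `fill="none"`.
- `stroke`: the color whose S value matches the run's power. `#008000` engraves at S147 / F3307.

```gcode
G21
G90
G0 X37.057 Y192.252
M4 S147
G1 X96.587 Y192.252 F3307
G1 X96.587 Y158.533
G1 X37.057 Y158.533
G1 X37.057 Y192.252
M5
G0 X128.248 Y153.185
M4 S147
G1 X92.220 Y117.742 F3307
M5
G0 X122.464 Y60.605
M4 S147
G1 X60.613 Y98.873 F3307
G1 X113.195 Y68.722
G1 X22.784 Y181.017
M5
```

<svg xmlns="http://www.w3.org/2000/svg" width="144.477mm" height="199.424mm" viewBox="0 0 144.477 199.424">
  <polygon points="37.057,7.172 96.587,7.172 96.587,40.891 37.057,40.891" fill="none" stroke="#008000"/>
  <polyline points="128.248,46.239 92.220,81.682" fill="none" stroke="#008000"/>
  <polyline points="122.464,138.819 60.613,100.551 113.195,130.702 22.784,18.407" fill="none" stroke="#008000"/>
</svg>

y_svg = 199.424 − y_m. Every run uses S147, so all elements get stroke `#008000` (engrave).

[1] closed run; points: 37.057,7.172 96.587,7.172 96.587,40.891 37.057,40.891

[2] open run; points: 128.248,46.239 92.220,81.682

[3] open run; points: 122.464,138.819 60.613,100.551 113.195,130.702 22.784,18.407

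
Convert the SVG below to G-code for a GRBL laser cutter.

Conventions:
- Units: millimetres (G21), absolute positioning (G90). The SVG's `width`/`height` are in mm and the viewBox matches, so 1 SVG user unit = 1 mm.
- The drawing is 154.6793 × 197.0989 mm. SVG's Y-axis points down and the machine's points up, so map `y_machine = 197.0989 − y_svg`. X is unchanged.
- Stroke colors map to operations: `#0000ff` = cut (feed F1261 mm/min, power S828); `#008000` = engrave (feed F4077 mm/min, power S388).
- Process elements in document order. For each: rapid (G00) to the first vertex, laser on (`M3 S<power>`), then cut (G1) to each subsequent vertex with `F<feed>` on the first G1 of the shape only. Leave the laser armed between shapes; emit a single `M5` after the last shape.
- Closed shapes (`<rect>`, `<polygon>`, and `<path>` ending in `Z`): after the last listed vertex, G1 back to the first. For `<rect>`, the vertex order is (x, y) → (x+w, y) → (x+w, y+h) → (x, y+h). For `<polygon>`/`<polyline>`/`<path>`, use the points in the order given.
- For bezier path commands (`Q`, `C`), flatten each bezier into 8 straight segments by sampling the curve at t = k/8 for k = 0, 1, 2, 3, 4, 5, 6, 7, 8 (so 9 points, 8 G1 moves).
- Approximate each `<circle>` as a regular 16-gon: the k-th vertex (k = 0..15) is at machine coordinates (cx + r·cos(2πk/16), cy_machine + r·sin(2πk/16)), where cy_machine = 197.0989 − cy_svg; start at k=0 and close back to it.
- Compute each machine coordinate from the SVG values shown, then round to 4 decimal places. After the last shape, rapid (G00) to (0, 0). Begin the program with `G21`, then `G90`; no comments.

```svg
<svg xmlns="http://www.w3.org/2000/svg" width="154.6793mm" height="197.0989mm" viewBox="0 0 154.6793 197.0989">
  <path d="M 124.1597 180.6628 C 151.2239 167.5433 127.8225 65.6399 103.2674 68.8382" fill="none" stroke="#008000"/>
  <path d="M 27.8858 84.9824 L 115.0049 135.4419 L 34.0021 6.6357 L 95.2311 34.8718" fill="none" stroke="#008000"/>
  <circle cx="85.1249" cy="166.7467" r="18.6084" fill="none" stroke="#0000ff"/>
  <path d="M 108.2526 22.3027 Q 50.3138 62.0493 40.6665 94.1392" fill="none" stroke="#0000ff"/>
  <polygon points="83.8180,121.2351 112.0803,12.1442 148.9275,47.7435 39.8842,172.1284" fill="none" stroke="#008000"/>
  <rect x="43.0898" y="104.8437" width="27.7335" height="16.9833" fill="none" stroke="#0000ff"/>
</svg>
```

G21
G90
G00 X124.1597 Y16.4361
M3 S388
G1 X132.0395 Y25.1390 F4077
G1 X135.7660 Y39.8932
G1 X135.9172 Y58.4268
G1 X133.0708 Y78.4676
G1 X127.8047 Y97.7434
G1 X120.6969 Y113.9823
G1 X112.3252 Y124.9121
G1 X103.2674 Y128.2607
G00 X27.8858 Y112.1165
M3 S388
G1 X115.0049 Y61.6570 F4077
G1 X34.0021 Y190.4632
G1 X95.2311 Y162.2271
G00 X103.7333 Y30.3522
M3 S828
G1 X102.3168 Y37.4733 F1261
G1 X98.2830 Y43.5103
G1 X92.2460 Y47.5441
G1 X85.1249 Y48.9606
G1 X78.0038 Y47.5441
G1 X71.9668 Y43.5103
G1 X67.9330 Y37.4733
G1 X66.5165 Y30.3522
G1 X67.9330 Y23.2311
G1 X71.9668 Y17.1941
G1 X78.0038 Y13.1603
G1 X85.1249 Y11.7438
G1 X92.2460 Y13.1603
G1 X98.2830 Y17.1941
G1 X102.3168 Y23.2311
G1 X103.7333 Y30.3522
G00 X108.2526 Y174.7962
M3 S828
G1 X94.5225 Y164.9792 F1261
G1 X82.3014 Y155.4014
G1 X71.5895 Y146.0630
G1 X62.3867 Y136.9638
G1 X54.6930 Y128.1038
G1 X48.5084 Y119.4832
G1 X43.8329 Y111.1018
G1 X40.6665 Y102.9597
G00 X83.8180 Y75.8638
M3 S388
G1 X112.0803 Y184.9547 F4077
G1 X148.9275 Y149.3554
G1 X39.8842 Y24.9705
G1 X83.8180 Y75.8638
G00 X43.0898 Y92.2552
M3 S828
G1 X70.8233 Y92.2552 F1261
G1 X70.8233 Y75.2719
G1 X43.0898 Y75.2719
G1 X43.0898 Y92.2552
M5
G00 X0.0000 Y0.0000

1 u = 1 mm; y_m = 197.0989 − y.

[1] `<path>` cubic bezier, #008000→engrave S388 F4077: (124.1597,16.4361) → (132.0395,25.1390) → (135.7660,39.8932) → (135.9172,58.4268) → (133.0708,78.4676) → (127.8047,97.7434) → (120.6969,113.9823) → (112.3252,124.9121) → (103.2674,128.2607)

[2] `<path>` open polyline, #008000→engrave S388 F4077: (27.8858,112.1165) → (115.0049,61.6570) → (34.0021,190.4632) → (95.2311,162.2271)

[3] `<circle>` circle, #0000ff→cut S828 F1261: (103.7333,30.3522) → (102.3168,37.4733) → (98.2830,43.5103) → (92.2460,47.5441) → (85.1249,48.9606) → (78.0038,47.5441) → (71.9668,43.5103) → (67.9330,37.4733) → (66.5165,30.3522) → (67.9330,23.2311) → (71.9668,17.1941) → (78.0038,13.1603) → (85.1249,11.7438) → (92.2460,13.1603) → (98.2830,17.1941) → (102.3168,23.2311) → (103.7333,30.3522) (closed)

[4] `<path>` quadratic bezier, #0000ff→cut S828 F1261: (108.2526,174.7962) → (94.5225,164.9792) → (82.3014,155.4014) → (71.5895,146.0630) → (62.3867,136.9638) → (54.6930,128.1038) → (48.5084,119.4832) → (43.8329,111.1018) → (40.6665,102.9597)

[5] `<polygon>` closed polygon, #008000→engrave S388 F4077: (83.8180,75.8638) → (112.0803,184.9547) → (148.9275,149.3554) → (39.8842,24.9705) → (83.8180,75.8638) (closed)

[6] `<rect>` rectangle, #0000ff→cut S828 F1261: (43.0898,92.2552) → (70.8233,92.2552) → (70.8233,75.2719) → (43.0898,75.2719) → (43.0898,92.2552) (closed)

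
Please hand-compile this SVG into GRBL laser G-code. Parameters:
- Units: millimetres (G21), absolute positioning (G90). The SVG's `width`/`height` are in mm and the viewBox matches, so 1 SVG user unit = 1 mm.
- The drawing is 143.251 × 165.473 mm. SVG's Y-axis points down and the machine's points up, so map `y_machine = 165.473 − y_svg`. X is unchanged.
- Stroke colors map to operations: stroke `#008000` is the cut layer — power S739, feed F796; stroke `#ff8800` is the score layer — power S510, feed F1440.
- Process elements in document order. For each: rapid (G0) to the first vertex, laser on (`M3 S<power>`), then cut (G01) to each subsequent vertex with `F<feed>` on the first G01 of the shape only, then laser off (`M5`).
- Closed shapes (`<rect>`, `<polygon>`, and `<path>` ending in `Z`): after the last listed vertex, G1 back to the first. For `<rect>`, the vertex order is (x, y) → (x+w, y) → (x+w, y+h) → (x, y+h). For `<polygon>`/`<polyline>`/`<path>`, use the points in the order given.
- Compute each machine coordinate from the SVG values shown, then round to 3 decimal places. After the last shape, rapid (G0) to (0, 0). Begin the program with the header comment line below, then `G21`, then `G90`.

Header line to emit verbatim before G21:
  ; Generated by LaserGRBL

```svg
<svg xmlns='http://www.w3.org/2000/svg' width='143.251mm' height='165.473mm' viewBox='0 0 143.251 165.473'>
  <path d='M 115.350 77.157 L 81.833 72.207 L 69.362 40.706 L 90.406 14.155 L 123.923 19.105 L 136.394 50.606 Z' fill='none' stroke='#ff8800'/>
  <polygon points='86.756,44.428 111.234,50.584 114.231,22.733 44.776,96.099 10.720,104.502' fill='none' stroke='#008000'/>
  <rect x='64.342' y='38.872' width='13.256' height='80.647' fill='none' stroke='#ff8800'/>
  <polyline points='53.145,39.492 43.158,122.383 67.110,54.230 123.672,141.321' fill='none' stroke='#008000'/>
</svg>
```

; Generated by LaserGRBL
G21
G90
G0 X115.350 Y88.316
M3 S510
G01 X81.833 Y93.266 F1440
G01 X69.362 Y124.767
G01 X90.406 Y151.318
G01 X123.923 Y146.368
G01 X136.394 Y114.867
G01 X115.350 Y88.316
M5
G0 X86.756 Y121.045
M3 S739
G01 X111.234 Y114.889 F796
G01 X114.231 Y142.740
G01 X44.776 Y69.374
G01 X10.720 Y60.971
G01 X86.756 Y121.045
M5
G0 X64.342 Y126.601
M3 S510
G01 X77.598 Y126.601 F1440
G01 X77.598 Y45.954
G01 X64.342 Y45.954
G01 X64.342 Y126.601
M5
G0 X53.145 Y125.981
M3 S739
G01 X43.158 Y43.090 F796
G01 X67.110 Y111.243
G01 X123.672 Y24.152
M5
G0 X0.000 Y0.000

Since the viewBox matches the mm dimensions, user units are millimetres directly. The only transform is the Y-flip y_m = 165.473 − y_svg.

Shape 1 is a regular polygon drawn with `<path>`. Its stroke #ff8800 means score at S510, F1440. After flipping Y the toolpath is (115.350,88.316) → (81.833,93.266) → (69.362,124.767) → (90.406,151.318) → (123.923,146.368) → (136.394,114.867) → (115.350,88.316), returning to the start.

Shape 2 is a closed polygon drawn with `<polygon>`. Its stroke #008000 means cut at S739, F796. After flipping Y the toolpath is (86.756,121.045) → (111.234,114.889) → (114.231,142.740) → (44.776,69.374) → (10.720,60.971) → (86.756,121.045), returning to the start.

Shape 3 is a rectangle drawn with `<rect>`. Its stroke #ff8800 means score at S510, F1440. After flipping Y the toolpath is (64.342,126.601) → (77.598,126.601) → (77.598,45.954) → (64.342,45.954) → (64.342,126.601), returning to the start.

Shape 4 is a open polyline drawn with `<polyline>`. Its stroke #008000 means cut at S739, F796. After flipping Y the toolpath is (53.145,125.981) → (43.158,43.090) → (67.110,111.243) → (123.672,24.152).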